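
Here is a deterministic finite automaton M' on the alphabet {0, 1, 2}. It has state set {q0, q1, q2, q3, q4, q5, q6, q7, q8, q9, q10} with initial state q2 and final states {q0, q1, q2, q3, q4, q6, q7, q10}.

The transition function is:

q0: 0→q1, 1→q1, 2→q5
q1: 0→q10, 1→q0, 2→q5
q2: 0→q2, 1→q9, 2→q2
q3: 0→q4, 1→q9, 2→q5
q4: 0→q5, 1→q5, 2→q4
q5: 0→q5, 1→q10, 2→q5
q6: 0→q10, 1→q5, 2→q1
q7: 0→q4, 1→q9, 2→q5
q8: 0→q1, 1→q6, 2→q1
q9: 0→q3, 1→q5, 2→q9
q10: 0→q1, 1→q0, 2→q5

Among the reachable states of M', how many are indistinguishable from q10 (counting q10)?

3

States {q6,q7,q8} cannot be reached from the start state, so discard them.
P0 = {q0,q1,q2,q3,q4,q10} | {q5,q9}.
Refine {q0,q1,q2,q3,q4,q10} on symbol 0: members go to different blocks, giving {q0,q1,q2,q3,q10} and {q4}.
Split {q0,q1,q2,q3,q10} by δ(·,0) → {q0,q1,q2,q10} and {q3}.
On input 1, block {q0,q1,q2,q10} splits into {q0,q1,q10} and {q2}.
Split {q5,q9} by δ(·,0) → {q5} and {q9}.
The partition is now stable with 6 blocks: {q0,q1,q10} | {q5} | {q4} | {q3} | {q2} | {q9}.
State q10 belongs to the block {q0,q1,q10}, which has 3 states.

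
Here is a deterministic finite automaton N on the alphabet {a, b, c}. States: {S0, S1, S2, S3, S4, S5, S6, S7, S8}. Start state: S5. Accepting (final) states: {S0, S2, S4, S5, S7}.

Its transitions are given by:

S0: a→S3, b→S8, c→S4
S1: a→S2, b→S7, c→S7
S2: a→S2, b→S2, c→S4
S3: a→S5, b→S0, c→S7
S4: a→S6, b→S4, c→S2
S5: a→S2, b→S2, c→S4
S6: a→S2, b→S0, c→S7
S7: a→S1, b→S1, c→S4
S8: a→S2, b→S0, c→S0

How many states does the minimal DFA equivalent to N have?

4

Initial partition by acceptance: {S0,S2,S4,S5,S7} | {S1,S3,S6,S8}.
On input a, block {S0,S2,S4,S5,S7} splits into {S0,S4,S7} and {S2,S5}.
On input b, block {S0,S4,S7} splits into {S0,S7} and {S4}.
The partition is now stable with 4 blocks: {S0,S7} | {S1,S3,S6,S8} | {S2,S5} | {S4}.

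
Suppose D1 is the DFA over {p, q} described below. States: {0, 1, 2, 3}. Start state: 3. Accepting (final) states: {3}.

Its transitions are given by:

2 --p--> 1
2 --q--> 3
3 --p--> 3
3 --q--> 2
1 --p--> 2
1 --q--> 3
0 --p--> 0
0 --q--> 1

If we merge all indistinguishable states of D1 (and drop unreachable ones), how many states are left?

2

First remove the unreachable states {0}; 3 states remain.
Initial partition by acceptance: {3} | {1,2}.
No further refinement is possible. Final partition (2 blocks): {3} | {1,2}.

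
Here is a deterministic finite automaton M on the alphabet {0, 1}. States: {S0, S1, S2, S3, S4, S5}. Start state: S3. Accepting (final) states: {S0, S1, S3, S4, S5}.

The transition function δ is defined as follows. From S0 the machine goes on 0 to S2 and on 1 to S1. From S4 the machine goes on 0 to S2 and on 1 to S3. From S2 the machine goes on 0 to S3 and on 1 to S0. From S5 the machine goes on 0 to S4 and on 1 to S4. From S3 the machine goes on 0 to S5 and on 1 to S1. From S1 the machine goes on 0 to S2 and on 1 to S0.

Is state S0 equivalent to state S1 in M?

Yes

All states are reachable from the start state.
Start with accepting vs non-accepting: {S0,S1,S3,S4,S5} | {S2}.
Split {S0,S1,S3,S4,S5} by δ(·,0) → {S0,S1,S4} and {S3,S5}.
On input 1, block {S0,S1,S4} splits into {S0,S1} and {S4}.
Split {S3,S5} by δ(·,0) → {S3} and {S5}.
The partition is now stable with 5 blocks: {S0,S1} | {S2} | {S3} | {S4} | {S5}.
S0 and S1 lie in the same block of the stable partition, so they are equivalent — no string distinguishes them.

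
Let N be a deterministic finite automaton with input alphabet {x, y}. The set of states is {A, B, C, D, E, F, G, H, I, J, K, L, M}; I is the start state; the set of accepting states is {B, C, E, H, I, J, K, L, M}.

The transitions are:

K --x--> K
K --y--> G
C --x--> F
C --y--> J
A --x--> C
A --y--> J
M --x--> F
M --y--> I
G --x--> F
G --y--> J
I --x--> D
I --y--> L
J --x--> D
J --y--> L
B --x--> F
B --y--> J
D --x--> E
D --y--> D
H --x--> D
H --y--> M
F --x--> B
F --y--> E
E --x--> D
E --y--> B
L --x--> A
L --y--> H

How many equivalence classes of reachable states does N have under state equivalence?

4

States {G,K} cannot be reached from the start state, so discard them.
Start with accepting vs non-accepting: {B,C,E,H,I,J,L,M} | {A,D,F}.
On input y, block {A,D,F} splits into {A,F} and {D}.
Refine {B,C,E,H,I,J,L,M} on symbol x: members go to different blocks, giving {B,C,L,M} and {E,H,I,J}.
Stable partition: {B,C,L,M} | {A,F} | {D} | {E,H,I,J} — 4 equivalence classes.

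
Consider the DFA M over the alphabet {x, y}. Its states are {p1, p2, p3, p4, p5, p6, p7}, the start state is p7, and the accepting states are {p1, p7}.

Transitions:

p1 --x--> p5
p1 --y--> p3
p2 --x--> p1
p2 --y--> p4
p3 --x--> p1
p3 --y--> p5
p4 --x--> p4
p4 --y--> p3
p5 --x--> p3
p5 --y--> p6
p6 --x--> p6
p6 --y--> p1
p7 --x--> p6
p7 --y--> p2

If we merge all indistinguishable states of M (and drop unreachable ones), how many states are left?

7

All states are reachable from the start state.
Start with accepting vs non-accepting: {p1,p7} | {p2,p3,p4,p5,p6}.
On input x, block {p2,p3,p4,p5,p6} splits into {p4,p5,p6} and {p2,p3}.
Refine {p4,p5,p6} on symbol x: members go to different blocks, giving {p4,p6} and {p5}.
On input x, block {p1,p7} splits into {p1} and {p7}.
Refine {p4,p6} on symbol y: members go to different blocks, giving {p4} and {p6}.
Split {p2,p3} by δ(·,y) → {p2} and {p3}.
The partition is now stable with 7 blocks: {p1} | {p4} | {p2} | {p5} | {p7} | {p6} | {p3}.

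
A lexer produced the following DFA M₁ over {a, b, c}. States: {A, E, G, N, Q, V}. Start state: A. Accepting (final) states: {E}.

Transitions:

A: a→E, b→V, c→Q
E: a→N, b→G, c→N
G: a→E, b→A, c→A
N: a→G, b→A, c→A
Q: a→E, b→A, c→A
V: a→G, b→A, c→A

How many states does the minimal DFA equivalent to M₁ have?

Every state is reachable, so we keep all 6.
Start with accepting vs non-accepting: {E} | {A,G,N,Q,V}.
Refine {A,G,N,Q,V} on symbol a: members go to different blocks, giving {A,G,Q} and {N,V}.
On input b, block {A,G,Q} splits into {G,Q} and {A}.
No further refinement is possible. Final partition (4 blocks): {E} | {G,Q} | {N,V} | {A}.

4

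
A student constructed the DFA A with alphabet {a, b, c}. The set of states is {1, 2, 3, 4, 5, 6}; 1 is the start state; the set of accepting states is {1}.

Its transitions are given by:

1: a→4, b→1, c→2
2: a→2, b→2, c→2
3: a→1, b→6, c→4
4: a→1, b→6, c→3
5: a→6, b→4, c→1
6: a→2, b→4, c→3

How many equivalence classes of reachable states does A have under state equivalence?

States {5} cannot be reached from the start state, so discard them.
Start with accepting vs non-accepting: {1} | {2,3,4,6}.
Refine {2,3,4,6} on symbol a: members go to different blocks, giving {2,6} and {3,4}.
On input b, block {2,6} splits into {2} and {6}.
No further refinement is possible. Final partition (4 blocks): {1} | {2} | {3,4} | {6}.

4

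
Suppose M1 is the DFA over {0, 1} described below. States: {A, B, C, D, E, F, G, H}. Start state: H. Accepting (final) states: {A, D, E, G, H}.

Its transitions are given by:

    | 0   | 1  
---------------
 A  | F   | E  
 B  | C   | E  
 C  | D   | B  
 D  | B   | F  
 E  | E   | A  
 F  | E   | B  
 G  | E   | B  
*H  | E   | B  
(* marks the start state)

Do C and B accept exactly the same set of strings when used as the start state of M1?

No

States {G} cannot be reached from the start state, so discard them.
Initial partition by acceptance: {A,D,E,H} | {B,C,F}.
Split {A,D,E,H} by δ(·,0) → {A,D} and {E,H}.
Refine {A,D} on symbol 1: members go to different blocks, giving {A} and {D}.
Split {B,C,F} by δ(·,0) → {B} and {C} and {F}.
Refine {E,H} on symbol 1: members go to different blocks, giving {E} and {H}.
Stable partition: {A} | {B} | {E} | {D} | {C} | {F} | {H} — 7 equivalence classes.
C and B end up in different blocks, so they are distinguishable. For instance, the string '0' is accepted from only C.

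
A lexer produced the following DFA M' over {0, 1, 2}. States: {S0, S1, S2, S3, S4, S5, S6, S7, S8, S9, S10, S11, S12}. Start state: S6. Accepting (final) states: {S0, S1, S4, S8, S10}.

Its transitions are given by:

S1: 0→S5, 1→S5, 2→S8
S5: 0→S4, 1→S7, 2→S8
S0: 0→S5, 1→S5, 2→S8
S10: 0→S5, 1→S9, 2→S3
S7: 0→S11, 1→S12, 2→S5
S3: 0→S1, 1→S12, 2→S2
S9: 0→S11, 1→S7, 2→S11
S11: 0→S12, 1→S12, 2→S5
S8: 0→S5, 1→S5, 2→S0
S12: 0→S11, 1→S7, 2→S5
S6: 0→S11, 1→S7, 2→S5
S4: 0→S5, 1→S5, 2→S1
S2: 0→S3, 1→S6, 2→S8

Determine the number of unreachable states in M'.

4

BFS from S6 reaches {S0, S1, S4, S5, S6, S7, S8, S11, S12}; the 4 state(s) S2, S3, S9, S10 are never visited.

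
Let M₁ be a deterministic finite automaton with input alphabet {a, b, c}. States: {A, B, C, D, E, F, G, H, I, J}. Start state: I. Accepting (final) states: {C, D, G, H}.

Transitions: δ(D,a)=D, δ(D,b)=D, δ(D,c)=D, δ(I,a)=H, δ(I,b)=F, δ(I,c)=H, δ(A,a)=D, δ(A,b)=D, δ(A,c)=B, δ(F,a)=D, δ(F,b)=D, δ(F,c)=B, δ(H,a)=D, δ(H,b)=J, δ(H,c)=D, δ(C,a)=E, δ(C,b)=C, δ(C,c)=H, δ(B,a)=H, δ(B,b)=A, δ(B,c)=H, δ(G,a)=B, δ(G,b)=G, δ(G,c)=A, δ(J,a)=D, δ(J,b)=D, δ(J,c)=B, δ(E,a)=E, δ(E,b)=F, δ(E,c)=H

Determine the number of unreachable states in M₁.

No path from I leads to C, E, G; the other 7 states are all reachable.

3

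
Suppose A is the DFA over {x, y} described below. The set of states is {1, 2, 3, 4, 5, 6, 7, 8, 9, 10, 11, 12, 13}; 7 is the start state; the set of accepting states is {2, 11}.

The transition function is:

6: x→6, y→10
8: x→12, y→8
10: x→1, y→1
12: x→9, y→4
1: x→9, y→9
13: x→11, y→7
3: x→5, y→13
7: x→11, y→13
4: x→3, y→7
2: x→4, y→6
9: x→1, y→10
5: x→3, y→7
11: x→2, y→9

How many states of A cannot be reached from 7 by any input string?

Starting at 7 and following transitions, the reachable set is {1, 2, 3, 4, 5, 6, 7, 9, 10, 11, 13}. That leaves 8, 12 unreachable — 2 in total.

2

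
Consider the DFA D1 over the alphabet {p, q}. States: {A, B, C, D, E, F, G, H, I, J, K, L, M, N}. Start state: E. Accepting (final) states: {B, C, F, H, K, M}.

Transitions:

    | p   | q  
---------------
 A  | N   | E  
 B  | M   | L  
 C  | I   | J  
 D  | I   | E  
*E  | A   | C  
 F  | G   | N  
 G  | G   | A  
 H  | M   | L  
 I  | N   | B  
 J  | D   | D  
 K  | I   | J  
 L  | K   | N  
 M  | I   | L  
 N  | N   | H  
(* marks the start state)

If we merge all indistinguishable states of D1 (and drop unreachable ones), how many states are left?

8

Reachable states from the start: {A,B,C,D,E,H,I,J,K,L,M,N}. Unreachable: {F,G} — drop them.
P0 = {B,C,H,K,M} | {A,D,E,I,J,L,N}.
Split {B,C,H,K,M} by δ(·,p) → {C,K,M} and {B,H}.
On input p, block {A,D,E,I,J,L,N} splits into {A,D,E,I,J,N} and {L}.
Split {C,K,M} by δ(·,q) → {C,K} and {M}.
On input q, block {A,D,E,I,J,N} splits into {A,D,J} and {I,N} and {E}.
Split {A,D,J} by δ(·,p) → {A,D} and {J}.
Stable partition: {C,K} | {A,D} | {B,H} | {L} | {M} | {I,N} | {E} | {J} — 8 equivalence classes.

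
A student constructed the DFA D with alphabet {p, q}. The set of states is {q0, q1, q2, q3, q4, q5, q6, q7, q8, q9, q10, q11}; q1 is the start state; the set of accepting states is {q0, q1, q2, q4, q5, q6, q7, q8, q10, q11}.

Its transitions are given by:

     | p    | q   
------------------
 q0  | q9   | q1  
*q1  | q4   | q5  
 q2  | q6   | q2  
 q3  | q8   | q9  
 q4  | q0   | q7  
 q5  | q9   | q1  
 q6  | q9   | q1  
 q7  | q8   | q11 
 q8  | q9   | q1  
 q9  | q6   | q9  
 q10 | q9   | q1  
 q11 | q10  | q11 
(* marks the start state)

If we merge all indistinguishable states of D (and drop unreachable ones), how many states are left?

4

Reachable states from the start: {q0,q1,q4,q5,q6,q7,q8,q9,q10,q11}. Unreachable: {q2,q3} — drop them.
Initial partition by acceptance: {q0,q1,q4,q5,q6,q7,q8,q10,q11} | {q9}.
Split {q0,q1,q4,q5,q6,q7,q8,q10,q11} by δ(·,p) → {q0,q5,q6,q8,q10} and {q1,q4,q7,q11}.
On input p, block {q1,q4,q7,q11} splits into {q4,q7,q11} and {q1}.
The partition is now stable with 4 blocks: {q0,q5,q6,q8,q10} | {q9} | {q4,q7,q11} | {q1}.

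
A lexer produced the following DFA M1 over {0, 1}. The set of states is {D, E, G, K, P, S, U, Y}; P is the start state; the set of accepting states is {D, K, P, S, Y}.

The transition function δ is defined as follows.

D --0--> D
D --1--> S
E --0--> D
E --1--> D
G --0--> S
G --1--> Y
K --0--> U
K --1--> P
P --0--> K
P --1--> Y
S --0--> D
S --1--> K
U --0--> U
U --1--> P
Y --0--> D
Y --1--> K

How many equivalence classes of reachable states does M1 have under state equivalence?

States {E,G} cannot be reached from the start state, so discard them.
Start with accepting vs non-accepting: {D,K,P,S,Y} | {U}.
On input 0, block {D,K,P,S,Y} splits into {D,P,S,Y} and {K}.
On input 0, block {D,P,S,Y} splits into {D,S,Y} and {P}.
On input 1, block {D,S,Y} splits into {S,Y} and {D}.
Stable partition: {S,Y} | {U} | {K} | {P} | {D} — 5 equivalence classes.

5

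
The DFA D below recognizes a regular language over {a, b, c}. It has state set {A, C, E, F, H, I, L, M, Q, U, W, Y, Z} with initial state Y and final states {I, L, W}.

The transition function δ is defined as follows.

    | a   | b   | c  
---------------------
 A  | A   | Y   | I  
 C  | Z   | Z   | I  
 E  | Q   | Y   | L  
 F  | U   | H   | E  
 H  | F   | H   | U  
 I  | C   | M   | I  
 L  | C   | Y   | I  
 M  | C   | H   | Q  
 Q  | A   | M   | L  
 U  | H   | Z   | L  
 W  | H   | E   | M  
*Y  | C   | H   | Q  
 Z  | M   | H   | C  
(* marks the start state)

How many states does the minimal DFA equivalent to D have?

5

Reachable states from the start: {A,C,E,F,H,I,L,M,Q,U,Y,Z}. Unreachable: {W} — drop them.
Start with accepting vs non-accepting: {I,L} | {A,C,E,F,H,M,Q,U,Y,Z}.
Refine {A,C,E,F,H,M,Q,U,Y,Z} on symbol c: members go to different blocks, giving {F,H,M,Y,Z} and {A,C,E,Q,U}.
Refine {F,H,M,Y,Z} on symbol a: members go to different blocks, giving {F,M,Y} and {H,Z}.
Refine {A,C,E,Q,U} on symbol a: members go to different blocks, giving {A,E,Q} and {C,U}.
The partition is now stable with 5 blocks: {I,L} | {F,M,Y} | {A,E,Q} | {H,Z} | {C,U}.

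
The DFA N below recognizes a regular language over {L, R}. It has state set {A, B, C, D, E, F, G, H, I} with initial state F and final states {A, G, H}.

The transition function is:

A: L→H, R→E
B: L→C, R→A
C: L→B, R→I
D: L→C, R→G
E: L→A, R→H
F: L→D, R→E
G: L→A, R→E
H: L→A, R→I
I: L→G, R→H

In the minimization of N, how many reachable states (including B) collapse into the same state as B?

2

All states are reachable from the start state.
Start with accepting vs non-accepting: {A,G,H} | {B,C,D,E,F,I}.
Refine {B,C,D,E,F,I} on symbol L: members go to different blocks, giving {B,C,D,F} and {E,I}.
Split {B,C,D,F} by δ(·,R) → {B,D} and {C,F}.
The partition is now stable with 4 blocks: {A,G,H} | {B,D} | {E,I} | {C,F}.
The equivalence class containing B is {B,D}, of size 2.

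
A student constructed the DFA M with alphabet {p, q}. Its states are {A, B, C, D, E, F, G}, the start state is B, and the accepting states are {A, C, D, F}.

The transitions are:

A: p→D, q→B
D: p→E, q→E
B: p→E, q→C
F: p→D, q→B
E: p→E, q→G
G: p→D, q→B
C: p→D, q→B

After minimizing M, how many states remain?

5

States {A,F} cannot be reached from the start state, so discard them.
Initial partition by acceptance: {C,D} | {B,E,G}.
On input p, block {C,D} splits into {C} and {D}.
Split {B,E,G} by δ(·,p) → {B,E} and {G}.
Refine {B,E} on symbol q: members go to different blocks, giving {B} and {E}.
No further refinement is possible. Final partition (5 blocks): {C} | {B} | {D} | {G} | {E}.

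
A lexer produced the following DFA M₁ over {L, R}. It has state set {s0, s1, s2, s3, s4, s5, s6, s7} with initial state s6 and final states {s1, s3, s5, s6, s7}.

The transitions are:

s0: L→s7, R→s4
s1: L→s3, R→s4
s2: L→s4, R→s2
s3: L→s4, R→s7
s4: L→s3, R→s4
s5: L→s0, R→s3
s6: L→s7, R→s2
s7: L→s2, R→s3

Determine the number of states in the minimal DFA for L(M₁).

States {s0,s1,s5} cannot be reached from the start state, so discard them.
P0 = {s3,s6,s7} | {s2,s4}.
On input L, block {s3,s6,s7} splits into {s3,s7} and {s6}.
On input L, block {s2,s4} splits into {s2} and {s4}.
Split {s3,s7} by δ(·,L) → {s3} and {s7}.
The partition is now stable with 5 blocks: {s3} | {s2} | {s6} | {s4} | {s7}.

5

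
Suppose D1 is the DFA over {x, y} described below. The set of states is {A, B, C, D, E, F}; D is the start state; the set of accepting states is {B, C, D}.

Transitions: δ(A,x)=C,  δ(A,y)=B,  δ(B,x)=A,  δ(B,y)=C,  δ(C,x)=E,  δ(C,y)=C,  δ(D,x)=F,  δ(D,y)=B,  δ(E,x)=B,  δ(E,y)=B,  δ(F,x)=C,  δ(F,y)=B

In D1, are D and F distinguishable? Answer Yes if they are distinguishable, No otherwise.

P0 = {B,C,D} | {A,E,F}.
Stable partition: {B,C,D} | {A,E,F} — 2 equivalence classes.
D and F end up in different blocks, so they are distinguishable. For instance, the string 'ε' is accepted from only D.

Yes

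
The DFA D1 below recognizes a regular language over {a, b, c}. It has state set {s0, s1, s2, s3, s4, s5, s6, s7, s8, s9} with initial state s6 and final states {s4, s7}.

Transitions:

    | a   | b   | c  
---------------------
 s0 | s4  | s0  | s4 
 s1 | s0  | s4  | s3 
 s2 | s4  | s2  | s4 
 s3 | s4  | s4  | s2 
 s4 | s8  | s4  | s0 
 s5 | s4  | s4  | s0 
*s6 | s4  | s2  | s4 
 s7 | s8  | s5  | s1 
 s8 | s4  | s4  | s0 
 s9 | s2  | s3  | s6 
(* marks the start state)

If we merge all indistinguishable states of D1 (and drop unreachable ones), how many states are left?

Reachable states from the start: {s0,s2,s4,s6,s8}. Unreachable: {s1,s3,s5,s7,s9} — drop them.
Initial partition by acceptance: {s4} | {s0,s2,s6,s8}.
Refine {s0,s2,s6,s8} on symbol b: members go to different blocks, giving {s0,s2,s6} and {s8}.
Stable partition: {s4} | {s0,s2,s6} | {s8} — 3 equivalence classes.

3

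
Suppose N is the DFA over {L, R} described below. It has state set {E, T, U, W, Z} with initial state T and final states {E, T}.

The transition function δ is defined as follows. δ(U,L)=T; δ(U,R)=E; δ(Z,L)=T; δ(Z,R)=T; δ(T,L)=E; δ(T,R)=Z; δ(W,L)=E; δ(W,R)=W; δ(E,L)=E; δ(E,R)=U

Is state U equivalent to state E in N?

No

Reachable states from the start: {E,T,U,Z}. Unreachable: {W} — drop them.
P0 = {E,T} | {U,Z}.
No further refinement is possible. Final partition (2 blocks): {E,T} | {U,Z}.
U and E end up in different blocks, so they are distinguishable. For instance, the string 'ε' is accepted from only E.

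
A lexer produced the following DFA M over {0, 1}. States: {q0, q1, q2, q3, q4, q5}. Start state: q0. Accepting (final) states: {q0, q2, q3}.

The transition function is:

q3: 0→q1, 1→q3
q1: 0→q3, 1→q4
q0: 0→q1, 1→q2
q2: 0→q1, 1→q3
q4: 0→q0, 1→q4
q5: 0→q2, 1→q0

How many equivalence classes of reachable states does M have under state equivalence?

2

First remove the unreachable states {q5}; 5 states remain.
Initial partition by acceptance: {q0,q2,q3} | {q1,q4}.
The partition is now stable with 2 blocks: {q0,q2,q3} | {q1,q4}.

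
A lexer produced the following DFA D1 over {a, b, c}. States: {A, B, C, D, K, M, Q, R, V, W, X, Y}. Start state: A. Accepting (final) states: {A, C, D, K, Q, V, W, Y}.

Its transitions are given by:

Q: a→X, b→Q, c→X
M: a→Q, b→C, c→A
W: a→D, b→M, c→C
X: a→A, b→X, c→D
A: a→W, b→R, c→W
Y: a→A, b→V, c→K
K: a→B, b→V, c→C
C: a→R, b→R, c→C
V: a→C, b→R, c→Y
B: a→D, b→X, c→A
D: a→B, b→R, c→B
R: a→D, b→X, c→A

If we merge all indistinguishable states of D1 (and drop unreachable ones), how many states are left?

Reachable states from the start: {A,B,C,D,M,Q,R,W,X}. Unreachable: {K,V,Y} — drop them.
Start with accepting vs non-accepting: {A,C,D,Q,W} | {B,M,R,X}.
Refine {A,C,D,Q,W} on symbol a: members go to different blocks, giving {C,D,Q} and {A,W}.
Refine {C,D,Q} on symbol b: members go to different blocks, giving {C,D} and {Q}.
Split {C,D} by δ(·,c) → {C} and {D}.
On input a, block {B,M,R,X} splits into {B,R} and {X} and {M}.
Refine {A,W} on symbol a: members go to different blocks, giving {A} and {W}.
No further refinement is possible. Final partition (8 blocks): {C} | {B,R} | {A} | {Q} | {D} | {X} | {M} | {W}.

8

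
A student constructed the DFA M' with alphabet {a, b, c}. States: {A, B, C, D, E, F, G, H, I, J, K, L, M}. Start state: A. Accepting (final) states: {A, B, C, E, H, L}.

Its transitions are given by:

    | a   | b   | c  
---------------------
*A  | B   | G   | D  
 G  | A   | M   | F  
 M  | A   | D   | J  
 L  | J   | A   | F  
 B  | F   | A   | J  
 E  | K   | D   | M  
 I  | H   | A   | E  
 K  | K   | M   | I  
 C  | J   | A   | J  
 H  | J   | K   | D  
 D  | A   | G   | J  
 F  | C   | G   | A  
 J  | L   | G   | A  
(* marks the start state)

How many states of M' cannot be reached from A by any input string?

BFS from A reaches {A, B, C, D, F, G, J, L, M}; the 4 state(s) E, H, I, K are never visited.

4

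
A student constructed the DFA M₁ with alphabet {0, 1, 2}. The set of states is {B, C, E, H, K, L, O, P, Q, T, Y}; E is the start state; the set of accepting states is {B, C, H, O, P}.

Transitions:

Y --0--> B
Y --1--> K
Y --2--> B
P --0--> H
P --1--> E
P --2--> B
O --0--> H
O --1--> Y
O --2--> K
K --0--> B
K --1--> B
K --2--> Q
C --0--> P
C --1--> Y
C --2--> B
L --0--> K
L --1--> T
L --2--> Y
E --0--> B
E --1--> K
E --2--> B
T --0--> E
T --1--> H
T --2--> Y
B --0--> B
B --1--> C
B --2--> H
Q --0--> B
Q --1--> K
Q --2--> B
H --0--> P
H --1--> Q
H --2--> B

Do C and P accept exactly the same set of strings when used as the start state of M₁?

Yes

First remove the unreachable states {L,O,T}; 8 states remain.
P0 = {B,C,H,P} | {E,K,Q,Y}.
On input 1, block {B,C,H,P} splits into {C,H,P} and {B}.
Refine {E,K,Q,Y} on symbol 1: members go to different blocks, giving {E,Q,Y} and {K}.
The partition is now stable with 4 blocks: {C,H,P} | {E,Q,Y} | {B} | {K}.
C and P lie in the same block of the stable partition, so they are equivalent — no string distinguishes them.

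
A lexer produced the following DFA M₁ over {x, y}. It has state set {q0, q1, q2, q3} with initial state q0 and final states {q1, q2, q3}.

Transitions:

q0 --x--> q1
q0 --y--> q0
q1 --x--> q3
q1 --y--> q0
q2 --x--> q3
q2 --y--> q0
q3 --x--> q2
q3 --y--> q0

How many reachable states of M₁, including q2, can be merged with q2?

Every state is reachable, so we keep all 4.
P0 = {q1,q2,q3} | {q0}.
Stable partition: {q1,q2,q3} | {q0} — 2 equivalence classes.
The equivalence class containing q2 is {q1,q2,q3}, of size 3.

3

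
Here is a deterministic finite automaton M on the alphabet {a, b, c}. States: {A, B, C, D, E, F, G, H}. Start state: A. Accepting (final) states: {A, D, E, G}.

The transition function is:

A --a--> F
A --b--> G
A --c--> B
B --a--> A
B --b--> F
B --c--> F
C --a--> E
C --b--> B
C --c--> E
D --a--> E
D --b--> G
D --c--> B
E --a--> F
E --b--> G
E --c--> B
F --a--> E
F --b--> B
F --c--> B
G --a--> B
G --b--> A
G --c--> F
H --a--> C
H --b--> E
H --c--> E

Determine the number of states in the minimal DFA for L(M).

2

First remove the unreachable states {C,D,H}; 5 states remain.
Start with accepting vs non-accepting: {A,E,G} | {B,F}.
The partition is now stable with 2 blocks: {A,E,G} | {B,F}.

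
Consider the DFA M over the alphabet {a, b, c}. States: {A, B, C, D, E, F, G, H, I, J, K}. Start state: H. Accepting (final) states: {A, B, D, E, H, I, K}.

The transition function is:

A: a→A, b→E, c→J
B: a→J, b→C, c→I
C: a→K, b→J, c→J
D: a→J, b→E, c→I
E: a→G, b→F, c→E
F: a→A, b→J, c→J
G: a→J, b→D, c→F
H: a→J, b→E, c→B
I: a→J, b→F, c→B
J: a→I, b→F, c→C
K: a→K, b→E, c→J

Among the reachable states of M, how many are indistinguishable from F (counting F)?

2

Initial partition by acceptance: {A,B,D,E,H,I,K} | {C,F,G,J}.
Split {A,B,D,E,H,I,K} by δ(·,a) → {B,D,E,H,I} and {A,K}.
Refine {B,D,E,H,I} on symbol b: members go to different blocks, giving {B,E,I} and {D,H}.
Split {C,F,G,J} by δ(·,a) → {C,F} and {G} and {J}.
Refine {B,E,I} on symbol a: members go to different blocks, giving {B,I} and {E}.
Stable partition: {B,I} | {C,F} | {A,K} | {D,H} | {G} | {J} | {E} — 7 equivalence classes.
The equivalence class containing F is {C,F}, of size 2.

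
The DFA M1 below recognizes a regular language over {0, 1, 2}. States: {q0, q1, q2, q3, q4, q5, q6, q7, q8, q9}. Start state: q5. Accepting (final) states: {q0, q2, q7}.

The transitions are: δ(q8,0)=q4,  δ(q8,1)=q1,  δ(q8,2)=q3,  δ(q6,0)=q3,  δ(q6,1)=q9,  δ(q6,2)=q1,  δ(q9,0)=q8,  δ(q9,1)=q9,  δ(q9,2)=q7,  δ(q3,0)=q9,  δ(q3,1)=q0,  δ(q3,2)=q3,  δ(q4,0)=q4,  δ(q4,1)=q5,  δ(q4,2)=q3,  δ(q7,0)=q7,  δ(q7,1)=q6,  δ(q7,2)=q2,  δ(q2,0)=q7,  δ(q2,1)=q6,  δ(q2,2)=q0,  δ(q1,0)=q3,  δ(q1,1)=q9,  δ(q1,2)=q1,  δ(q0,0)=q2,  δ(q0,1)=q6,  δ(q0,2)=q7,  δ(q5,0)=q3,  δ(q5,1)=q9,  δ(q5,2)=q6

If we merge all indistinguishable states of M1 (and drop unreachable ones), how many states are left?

P0 = {q0,q2,q7} | {q1,q3,q4,q5,q6,q8,q9}.
Split {q1,q3,q4,q5,q6,q8,q9} by δ(·,1) → {q1,q4,q5,q6,q8,q9} and {q3}.
On input 0, block {q1,q4,q5,q6,q8,q9} splits into {q1,q5,q6} and {q4,q8,q9}.
Split {q4,q8,q9} by δ(·,1) → {q4,q8} and {q9}.
The partition is now stable with 5 blocks: {q0,q2,q7} | {q1,q5,q6} | {q3} | {q4,q8} | {q9}.

5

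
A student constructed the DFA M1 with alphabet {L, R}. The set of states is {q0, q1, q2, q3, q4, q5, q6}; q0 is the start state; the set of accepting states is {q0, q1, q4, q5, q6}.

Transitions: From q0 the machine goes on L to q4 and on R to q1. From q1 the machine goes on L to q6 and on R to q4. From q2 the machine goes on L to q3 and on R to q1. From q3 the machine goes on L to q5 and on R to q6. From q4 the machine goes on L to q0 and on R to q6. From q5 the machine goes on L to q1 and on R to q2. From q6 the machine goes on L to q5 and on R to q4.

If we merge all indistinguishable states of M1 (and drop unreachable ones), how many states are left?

7

Initial partition by acceptance: {q0,q1,q4,q5,q6} | {q2,q3}.
Refine {q0,q1,q4,q5,q6} on symbol R: members go to different blocks, giving {q0,q1,q4,q6} and {q5}.
On input L, block {q0,q1,q4,q6} splits into {q0,q1,q4} and {q6}.
Refine {q0,q1,q4} on symbol L: members go to different blocks, giving {q0,q4} and {q1}.
Refine {q0,q4} on symbol R: members go to different blocks, giving {q0} and {q4}.
On input L, block {q2,q3} splits into {q2} and {q3}.
The partition is now stable with 7 blocks: {q0} | {q2} | {q5} | {q6} | {q1} | {q4} | {q3}.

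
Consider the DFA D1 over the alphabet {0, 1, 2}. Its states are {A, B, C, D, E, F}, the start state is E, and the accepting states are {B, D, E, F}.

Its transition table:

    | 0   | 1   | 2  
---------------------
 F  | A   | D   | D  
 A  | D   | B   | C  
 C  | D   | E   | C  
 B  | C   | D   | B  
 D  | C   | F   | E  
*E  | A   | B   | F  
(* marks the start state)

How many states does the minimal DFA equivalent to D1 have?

All states are reachable from the start state.
Start with accepting vs non-accepting: {B,D,E,F} | {A,C}.
The partition is now stable with 2 blocks: {B,D,E,F} | {A,C}.

2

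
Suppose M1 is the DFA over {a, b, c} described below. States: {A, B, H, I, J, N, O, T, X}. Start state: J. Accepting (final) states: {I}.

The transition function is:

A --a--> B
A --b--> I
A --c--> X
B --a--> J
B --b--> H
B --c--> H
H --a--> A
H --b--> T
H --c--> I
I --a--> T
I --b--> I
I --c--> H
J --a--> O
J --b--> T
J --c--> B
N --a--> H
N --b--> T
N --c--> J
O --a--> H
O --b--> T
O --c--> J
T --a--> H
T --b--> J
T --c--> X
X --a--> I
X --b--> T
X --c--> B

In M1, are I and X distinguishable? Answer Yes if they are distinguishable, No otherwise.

States {N} cannot be reached from the start state, so discard them.
Initial partition by acceptance: {I} | {A,B,H,J,O,T,X}.
On input a, block {A,B,H,J,O,T,X} splits into {A,B,H,J,O,T} and {X}.
Split {A,B,H,J,O,T} by δ(·,b) → {B,H,J,O,T} and {A}.
Refine {B,H,J,O,T} on symbol a: members go to different blocks, giving {B,J,O,T} and {H}.
On input a, block {B,J,O,T} splits into {O,T} and {B,J}.
Split {O,T} by δ(·,b) → {T} and {O}.
Refine {B,J} on symbol a: members go to different blocks, giving {J} and {B}.
The partition is now stable with 8 blocks: {I} | {T} | {X} | {A} | {H} | {J} | {O} | {B}.
I and X end up in different blocks, so they are distinguishable. For instance, the string 'ε' is accepted from only I.

Yes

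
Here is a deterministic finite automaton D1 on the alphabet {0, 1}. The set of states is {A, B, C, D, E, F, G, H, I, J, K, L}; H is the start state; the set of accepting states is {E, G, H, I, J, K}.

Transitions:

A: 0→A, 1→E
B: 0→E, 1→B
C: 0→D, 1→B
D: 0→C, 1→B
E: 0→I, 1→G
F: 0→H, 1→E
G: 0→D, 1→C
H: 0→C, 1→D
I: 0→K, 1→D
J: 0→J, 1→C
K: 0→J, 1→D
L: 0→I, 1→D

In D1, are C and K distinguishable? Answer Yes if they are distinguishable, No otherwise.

Reachable states from the start: {B,C,D,E,G,H,I,J,K}. Unreachable: {A,F,L} — drop them.
Initial partition by acceptance: {E,G,H,I,J,K} | {B,C,D}.
On input 0, block {E,G,H,I,J,K} splits into {E,I,J,K} and {G,H}.
Refine {E,I,J,K} on symbol 1: members go to different blocks, giving {I,J,K} and {E}.
Split {B,C,D} by δ(·,0) → {C,D} and {B}.
No further refinement is possible. Final partition (5 blocks): {I,J,K} | {C,D} | {G,H} | {E} | {B}.
C and K end up in different blocks, so they are distinguishable. For instance, the string 'ε' is accepted from only K.

Yes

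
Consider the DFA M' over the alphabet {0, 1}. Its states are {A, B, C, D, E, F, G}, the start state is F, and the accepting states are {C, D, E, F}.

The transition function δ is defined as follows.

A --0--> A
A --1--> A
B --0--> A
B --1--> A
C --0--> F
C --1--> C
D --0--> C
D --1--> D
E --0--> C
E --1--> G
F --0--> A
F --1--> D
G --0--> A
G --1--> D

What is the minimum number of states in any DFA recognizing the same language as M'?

States {B,E,G} cannot be reached from the start state, so discard them.
Initial partition by acceptance: {C,D,F} | {A}.
On input 0, block {C,D,F} splits into {C,D} and {F}.
Split {C,D} by δ(·,0) → {C} and {D}.
Stable partition: {C} | {A} | {F} | {D} — 4 equivalence classes.

4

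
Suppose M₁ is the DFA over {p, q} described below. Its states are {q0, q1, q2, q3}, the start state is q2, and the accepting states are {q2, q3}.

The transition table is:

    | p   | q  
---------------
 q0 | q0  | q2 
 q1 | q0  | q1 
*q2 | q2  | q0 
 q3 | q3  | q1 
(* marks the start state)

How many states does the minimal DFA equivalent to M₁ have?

2

States {q1,q3} cannot be reached from the start state, so discard them.
Start with accepting vs non-accepting: {q2} | {q0}.
The partition is now stable with 2 blocks: {q2} | {q0}.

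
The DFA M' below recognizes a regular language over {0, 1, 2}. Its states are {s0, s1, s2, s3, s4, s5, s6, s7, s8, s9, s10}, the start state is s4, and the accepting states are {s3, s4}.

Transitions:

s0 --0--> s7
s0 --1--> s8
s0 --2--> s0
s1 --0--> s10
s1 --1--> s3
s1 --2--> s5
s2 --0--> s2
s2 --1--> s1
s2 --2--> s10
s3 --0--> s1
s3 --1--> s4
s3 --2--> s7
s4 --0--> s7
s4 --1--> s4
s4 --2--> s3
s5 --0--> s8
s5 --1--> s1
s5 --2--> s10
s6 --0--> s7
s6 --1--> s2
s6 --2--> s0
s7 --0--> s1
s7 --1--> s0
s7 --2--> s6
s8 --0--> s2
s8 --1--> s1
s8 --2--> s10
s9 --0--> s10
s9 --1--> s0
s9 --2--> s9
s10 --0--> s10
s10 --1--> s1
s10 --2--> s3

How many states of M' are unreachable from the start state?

1

Starting at s4 and following transitions, the reachable set is {s0, s1, s2, s3, s4, s5, s6, s7, s8, s10}. That leaves s9 unreachable — 1 in total.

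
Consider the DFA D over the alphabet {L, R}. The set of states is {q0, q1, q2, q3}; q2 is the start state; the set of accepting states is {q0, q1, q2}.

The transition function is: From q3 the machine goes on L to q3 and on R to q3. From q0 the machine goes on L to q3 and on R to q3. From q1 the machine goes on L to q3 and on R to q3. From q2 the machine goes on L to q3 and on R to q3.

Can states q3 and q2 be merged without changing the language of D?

States {q0,q1} cannot be reached from the start state, so discard them.
Initial partition by acceptance: {q2} | {q3}.
The partition is now stable with 2 blocks: {q2} | {q3}.
q3 and q2 end up in different blocks, so they are distinguishable. For instance, the string 'ε' is accepted from only q2.

No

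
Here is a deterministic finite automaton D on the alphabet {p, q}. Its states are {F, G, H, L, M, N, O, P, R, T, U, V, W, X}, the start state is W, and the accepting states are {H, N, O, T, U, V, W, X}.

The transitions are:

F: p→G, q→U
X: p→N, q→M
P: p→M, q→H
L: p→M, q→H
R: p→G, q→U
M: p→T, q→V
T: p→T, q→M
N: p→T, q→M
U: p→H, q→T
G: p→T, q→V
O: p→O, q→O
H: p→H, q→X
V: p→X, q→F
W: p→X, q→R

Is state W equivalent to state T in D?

First remove the unreachable states {L,O,P}; 11 states remain.
P0 = {H,N,T,U,V,W,X} | {F,G,M,R}.
Split {H,N,T,U,V,W,X} by δ(·,q) → {N,T,V,W,X} and {H,U}.
Split {F,G,M,R} by δ(·,p) → {G,M} and {F,R}.
On input q, block {N,T,V,W,X} splits into {N,T,X} and {V,W}.
The partition is now stable with 5 blocks: {N,T,X} | {G,M} | {H,U} | {F,R} | {V,W}.
W and T end up in different blocks, so they are distinguishable. For instance, the string 'qp' is accepted from only T.

No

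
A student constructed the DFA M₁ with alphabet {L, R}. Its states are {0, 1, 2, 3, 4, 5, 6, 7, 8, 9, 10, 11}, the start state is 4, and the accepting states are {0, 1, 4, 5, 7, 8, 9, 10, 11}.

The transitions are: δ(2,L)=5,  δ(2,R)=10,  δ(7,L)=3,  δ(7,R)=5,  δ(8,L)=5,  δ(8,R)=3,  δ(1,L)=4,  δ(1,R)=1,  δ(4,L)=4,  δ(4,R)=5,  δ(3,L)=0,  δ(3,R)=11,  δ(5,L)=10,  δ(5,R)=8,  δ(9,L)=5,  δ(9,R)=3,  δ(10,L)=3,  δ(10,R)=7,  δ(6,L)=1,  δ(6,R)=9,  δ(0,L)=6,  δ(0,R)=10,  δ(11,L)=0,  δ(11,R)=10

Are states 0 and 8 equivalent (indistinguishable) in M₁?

No

First remove the unreachable states {2}; 11 states remain.
Initial partition by acceptance: {0,1,4,5,7,8,9,10,11} | {3,6}.
Split {0,1,4,5,7,8,9,10,11} by δ(·,L) → {1,4,5,8,9,11} and {0,7,10}.
Split {1,4,5,8,9,11} by δ(·,L) → {1,4,8,9} and {5,11}.
Refine {1,4,8,9} on symbol L: members go to different blocks, giving {1,4} and {8,9}.
Refine {1,4} on symbol R: members go to different blocks, giving {1} and {4}.
On input L, block {3,6} splits into {3} and {6}.
Refine {0,7,10} on symbol L: members go to different blocks, giving {7,10} and {0}.
Refine {7,10} on symbol R: members go to different blocks, giving {7} and {10}.
Split {5,11} by δ(·,L) → {5} and {11}.
No further refinement is possible. Final partition (10 blocks): {1} | {3} | {7} | {5} | {8,9} | {4} | {6} | {0} | {10} | {11}.
0 and 8 end up in different blocks, so they are distinguishable. For instance, the string 'L' is accepted from only 8.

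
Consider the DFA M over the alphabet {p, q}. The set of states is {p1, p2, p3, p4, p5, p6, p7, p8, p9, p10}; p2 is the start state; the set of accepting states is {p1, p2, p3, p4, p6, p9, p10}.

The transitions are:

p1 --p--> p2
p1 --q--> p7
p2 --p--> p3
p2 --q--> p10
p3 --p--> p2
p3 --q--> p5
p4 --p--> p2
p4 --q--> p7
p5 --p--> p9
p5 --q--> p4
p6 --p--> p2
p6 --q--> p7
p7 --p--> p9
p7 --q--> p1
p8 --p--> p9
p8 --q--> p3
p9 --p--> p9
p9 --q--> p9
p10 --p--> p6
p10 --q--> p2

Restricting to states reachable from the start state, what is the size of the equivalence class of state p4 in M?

States {p8} cannot be reached from the start state, so discard them.
Initial partition by acceptance: {p1,p2,p3,p4,p6,p9,p10} | {p5,p7}.
Refine {p1,p2,p3,p4,p6,p9,p10} on symbol q: members go to different blocks, giving {p1,p3,p4,p6} and {p2,p9,p10}.
Refine {p2,p9,p10} on symbol p: members go to different blocks, giving {p2,p10} and {p9}.
No further refinement is possible. Final partition (4 blocks): {p1,p3,p4,p6} | {p5,p7} | {p2,p10} | {p9}.
The equivalence class containing p4 is {p1,p3,p4,p6}, of size 4.

4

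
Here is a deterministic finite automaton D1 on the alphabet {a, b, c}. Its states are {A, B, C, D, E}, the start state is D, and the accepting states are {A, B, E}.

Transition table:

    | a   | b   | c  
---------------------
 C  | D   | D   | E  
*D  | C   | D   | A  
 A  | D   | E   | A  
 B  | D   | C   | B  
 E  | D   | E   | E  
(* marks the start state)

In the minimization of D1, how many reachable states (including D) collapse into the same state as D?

2

States {B} cannot be reached from the start state, so discard them.
Initial partition by acceptance: {A,E} | {C,D}.
No further refinement is possible. Final partition (2 blocks): {A,E} | {C,D}.
State D belongs to the block {C,D}, which has 2 states.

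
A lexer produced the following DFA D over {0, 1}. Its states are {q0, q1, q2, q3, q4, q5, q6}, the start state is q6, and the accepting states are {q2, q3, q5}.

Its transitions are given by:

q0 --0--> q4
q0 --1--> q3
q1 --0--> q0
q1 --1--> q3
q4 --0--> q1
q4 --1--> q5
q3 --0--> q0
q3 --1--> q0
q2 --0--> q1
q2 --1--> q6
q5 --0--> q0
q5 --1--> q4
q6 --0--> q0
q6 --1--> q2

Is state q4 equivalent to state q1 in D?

Yes

Initial partition by acceptance: {q2,q3,q5} | {q0,q1,q4,q6}.
No further refinement is possible. Final partition (2 blocks): {q2,q3,q5} | {q0,q1,q4,q6}.
q4 and q1 lie in the same block of the stable partition, so they are equivalent — no string distinguishes them.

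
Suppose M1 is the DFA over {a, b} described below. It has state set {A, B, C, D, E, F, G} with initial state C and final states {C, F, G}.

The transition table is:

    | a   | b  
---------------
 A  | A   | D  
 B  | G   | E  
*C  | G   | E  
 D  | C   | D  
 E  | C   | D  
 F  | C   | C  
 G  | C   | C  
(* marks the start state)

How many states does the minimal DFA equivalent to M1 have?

Reachable states from the start: {C,D,E,G}. Unreachable: {A,B,F} — drop them.
Start with accepting vs non-accepting: {C,G} | {D,E}.
On input b, block {C,G} splits into {C} and {G}.
Stable partition: {C} | {D,E} | {G} — 3 equivalence classes.

3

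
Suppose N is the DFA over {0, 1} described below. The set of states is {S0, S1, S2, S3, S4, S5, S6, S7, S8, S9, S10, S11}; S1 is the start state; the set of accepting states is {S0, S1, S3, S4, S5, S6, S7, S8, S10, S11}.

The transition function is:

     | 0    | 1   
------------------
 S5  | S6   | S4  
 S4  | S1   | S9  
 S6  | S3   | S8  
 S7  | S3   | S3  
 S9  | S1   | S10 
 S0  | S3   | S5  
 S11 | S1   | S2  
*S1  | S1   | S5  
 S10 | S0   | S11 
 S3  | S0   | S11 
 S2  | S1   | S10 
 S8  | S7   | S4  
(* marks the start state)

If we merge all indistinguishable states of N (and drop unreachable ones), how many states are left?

Start with accepting vs non-accepting: {S0,S1,S3,S4,S5,S6,S7,S8,S10,S11} | {S2,S9}.
On input 1, block {S0,S1,S3,S4,S5,S6,S7,S8,S10,S11} splits into {S0,S1,S3,S5,S6,S7,S8,S10} and {S4,S11}.
Refine {S0,S1,S3,S5,S6,S7,S8,S10} on symbol 1: members go to different blocks, giving {S0,S1,S6,S7} and {S3,S5,S8,S10}.
Refine {S0,S1,S6,S7} on symbol 0: members go to different blocks, giving {S0,S6,S7} and {S1}.
The partition is now stable with 5 blocks: {S0,S6,S7} | {S2,S9} | {S4,S11} | {S3,S5,S8,S10} | {S1}.

5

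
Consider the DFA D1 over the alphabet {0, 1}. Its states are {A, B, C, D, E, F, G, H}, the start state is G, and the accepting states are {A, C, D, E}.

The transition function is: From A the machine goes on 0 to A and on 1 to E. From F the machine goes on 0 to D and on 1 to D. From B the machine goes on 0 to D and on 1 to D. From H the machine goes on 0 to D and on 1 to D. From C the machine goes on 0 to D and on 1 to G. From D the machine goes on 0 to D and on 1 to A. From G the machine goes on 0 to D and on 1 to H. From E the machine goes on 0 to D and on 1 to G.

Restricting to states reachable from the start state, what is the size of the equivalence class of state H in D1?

1

Reachable states from the start: {A,D,E,G,H}. Unreachable: {B,C,F} — drop them.
P0 = {A,D,E} | {G,H}.
Split {A,D,E} by δ(·,1) → {A,D} and {E}.
Refine {A,D} on symbol 1: members go to different blocks, giving {A} and {D}.
Split {G,H} by δ(·,1) → {G} and {H}.
The partition is now stable with 5 blocks: {A} | {G} | {E} | {D} | {H}.
State H belongs to the block {H}, which has 1 states.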